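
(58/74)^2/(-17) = -841/23273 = -0.04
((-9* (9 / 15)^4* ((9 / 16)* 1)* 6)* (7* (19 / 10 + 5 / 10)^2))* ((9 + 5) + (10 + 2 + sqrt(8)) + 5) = -76881798 / 15625 - 4960116* sqrt(2) / 15625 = -5369.37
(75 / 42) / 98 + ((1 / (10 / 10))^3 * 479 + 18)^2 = 338896373 / 1372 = 247009.02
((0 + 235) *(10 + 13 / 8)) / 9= 7285 / 24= 303.54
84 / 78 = 14 / 13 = 1.08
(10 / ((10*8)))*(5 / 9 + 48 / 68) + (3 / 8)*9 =1081 / 306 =3.53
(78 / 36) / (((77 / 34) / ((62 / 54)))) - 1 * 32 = -192733 / 6237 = -30.90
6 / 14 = 3 / 7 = 0.43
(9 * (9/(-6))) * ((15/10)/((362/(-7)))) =567/1448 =0.39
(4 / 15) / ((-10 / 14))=-28 / 75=-0.37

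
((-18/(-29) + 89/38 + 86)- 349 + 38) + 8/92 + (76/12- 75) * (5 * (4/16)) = -11701624/38019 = -307.78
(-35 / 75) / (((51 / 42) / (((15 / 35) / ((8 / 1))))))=-7 / 340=-0.02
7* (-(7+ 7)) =-98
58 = 58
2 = 2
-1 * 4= -4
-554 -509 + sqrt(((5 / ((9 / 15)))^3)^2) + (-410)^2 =4525624 / 27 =167615.70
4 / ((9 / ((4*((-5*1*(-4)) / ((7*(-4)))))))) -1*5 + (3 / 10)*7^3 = 60877 / 630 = 96.63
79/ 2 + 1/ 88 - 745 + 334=-32691/ 88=-371.49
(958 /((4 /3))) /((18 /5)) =2395 /12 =199.58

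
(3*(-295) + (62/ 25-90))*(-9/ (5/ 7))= 1531719/ 125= 12253.75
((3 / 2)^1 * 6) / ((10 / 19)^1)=171 / 10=17.10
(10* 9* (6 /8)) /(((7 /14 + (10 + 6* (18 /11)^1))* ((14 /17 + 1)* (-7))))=-8415 /32333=-0.26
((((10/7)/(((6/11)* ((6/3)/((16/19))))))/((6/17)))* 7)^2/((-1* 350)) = -279752/204687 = -1.37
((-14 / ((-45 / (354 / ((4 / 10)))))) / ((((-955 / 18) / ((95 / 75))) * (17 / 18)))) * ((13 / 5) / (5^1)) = -7344792 / 2029375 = -3.62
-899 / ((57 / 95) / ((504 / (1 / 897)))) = -677378520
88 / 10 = 8.80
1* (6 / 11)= 6 / 11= 0.55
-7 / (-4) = 7 / 4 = 1.75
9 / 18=0.50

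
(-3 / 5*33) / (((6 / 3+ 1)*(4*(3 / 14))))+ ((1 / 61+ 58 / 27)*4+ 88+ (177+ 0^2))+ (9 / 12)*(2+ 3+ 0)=8884187 / 32940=269.71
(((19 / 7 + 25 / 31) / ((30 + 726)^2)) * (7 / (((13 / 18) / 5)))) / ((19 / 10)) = 4775 / 30390633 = 0.00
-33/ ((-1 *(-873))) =-0.04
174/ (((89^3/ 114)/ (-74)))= -1467864/ 704969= -2.08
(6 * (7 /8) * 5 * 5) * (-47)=-24675 /4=-6168.75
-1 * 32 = -32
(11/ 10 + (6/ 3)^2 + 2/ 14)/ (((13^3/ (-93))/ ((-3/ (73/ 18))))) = 921537/ 5613335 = 0.16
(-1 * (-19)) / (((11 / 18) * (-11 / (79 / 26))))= -13509 / 1573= -8.59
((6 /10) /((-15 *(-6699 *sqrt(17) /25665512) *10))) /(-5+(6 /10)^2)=-188717 *sqrt(17) /971355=-0.80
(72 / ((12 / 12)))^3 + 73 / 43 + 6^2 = 16051285 / 43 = 373285.70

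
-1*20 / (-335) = 4 / 67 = 0.06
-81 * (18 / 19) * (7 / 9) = -1134 / 19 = -59.68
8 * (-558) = -4464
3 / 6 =1 / 2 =0.50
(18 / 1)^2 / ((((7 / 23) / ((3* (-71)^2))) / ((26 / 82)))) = 1465055748 / 287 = 5104723.86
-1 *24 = -24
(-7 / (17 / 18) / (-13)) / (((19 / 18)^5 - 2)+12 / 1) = 238085568 / 4723163159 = 0.05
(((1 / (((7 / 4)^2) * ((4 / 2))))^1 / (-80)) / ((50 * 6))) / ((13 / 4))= -1 / 477750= -0.00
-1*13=-13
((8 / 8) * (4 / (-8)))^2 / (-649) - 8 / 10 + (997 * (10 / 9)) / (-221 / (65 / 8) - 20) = -2835251 / 116820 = -24.27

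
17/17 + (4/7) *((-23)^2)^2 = 1119371/7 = 159910.14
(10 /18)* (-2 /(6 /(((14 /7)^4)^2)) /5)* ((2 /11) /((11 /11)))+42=40.28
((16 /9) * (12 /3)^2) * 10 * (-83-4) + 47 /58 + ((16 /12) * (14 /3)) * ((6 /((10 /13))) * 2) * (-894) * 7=-632189.06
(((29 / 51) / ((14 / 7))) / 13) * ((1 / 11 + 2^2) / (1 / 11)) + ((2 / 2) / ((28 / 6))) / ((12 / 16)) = 3929 / 3094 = 1.27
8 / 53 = 0.15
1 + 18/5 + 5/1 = 48/5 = 9.60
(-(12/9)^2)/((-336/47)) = 47/189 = 0.25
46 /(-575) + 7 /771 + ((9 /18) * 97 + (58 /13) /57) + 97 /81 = 12778625779 /257089950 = 49.70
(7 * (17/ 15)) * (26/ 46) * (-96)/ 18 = -24752/ 1035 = -23.91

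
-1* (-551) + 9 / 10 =5519 / 10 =551.90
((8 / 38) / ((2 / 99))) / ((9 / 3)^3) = 22 / 57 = 0.39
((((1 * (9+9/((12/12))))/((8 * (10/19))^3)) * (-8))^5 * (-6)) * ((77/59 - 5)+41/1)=5919129733024669198294769553/989855744000000000000000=5979.79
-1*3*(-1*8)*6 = 144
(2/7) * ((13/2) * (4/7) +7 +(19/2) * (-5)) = -515/49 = -10.51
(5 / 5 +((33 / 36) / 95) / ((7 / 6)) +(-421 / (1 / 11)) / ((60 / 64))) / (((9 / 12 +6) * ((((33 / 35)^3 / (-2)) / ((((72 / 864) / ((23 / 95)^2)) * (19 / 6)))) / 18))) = 217856762160625 / 1539864513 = 141477.88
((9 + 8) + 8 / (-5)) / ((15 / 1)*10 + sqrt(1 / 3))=6930 / 67499 - 77*sqrt(3) / 337495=0.10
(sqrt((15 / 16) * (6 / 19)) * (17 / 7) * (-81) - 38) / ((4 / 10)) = -20655 * sqrt(190) / 1064 - 95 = -362.58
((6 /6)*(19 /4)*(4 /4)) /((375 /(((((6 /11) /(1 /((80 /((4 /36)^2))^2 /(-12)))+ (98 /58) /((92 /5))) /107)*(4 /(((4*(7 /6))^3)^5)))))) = -1018091902185248391 /12213013353052050676121600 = -0.00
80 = 80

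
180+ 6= 186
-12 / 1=-12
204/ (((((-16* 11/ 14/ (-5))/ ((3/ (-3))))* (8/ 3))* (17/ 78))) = -12285/ 88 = -139.60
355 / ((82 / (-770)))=-136675 / 41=-3333.54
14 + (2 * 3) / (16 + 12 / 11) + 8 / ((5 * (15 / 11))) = 109447 / 7050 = 15.52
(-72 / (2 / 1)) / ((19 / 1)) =-36 / 19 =-1.89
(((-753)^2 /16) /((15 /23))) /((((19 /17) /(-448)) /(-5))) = 2069204844 /19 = 108905518.11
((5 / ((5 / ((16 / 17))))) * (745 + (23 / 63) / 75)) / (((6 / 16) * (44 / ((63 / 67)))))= 112644736 / 2819025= 39.96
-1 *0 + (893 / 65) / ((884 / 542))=242003 / 28730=8.42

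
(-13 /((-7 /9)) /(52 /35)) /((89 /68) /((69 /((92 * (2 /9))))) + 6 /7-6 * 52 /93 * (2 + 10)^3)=-4482135 /2309162624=-0.00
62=62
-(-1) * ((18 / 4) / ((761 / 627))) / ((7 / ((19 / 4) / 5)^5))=13972626657 / 34092800000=0.41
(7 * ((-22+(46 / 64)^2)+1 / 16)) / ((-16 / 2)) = 153545 / 8192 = 18.74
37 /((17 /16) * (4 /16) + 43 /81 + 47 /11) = 2109888 /289067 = 7.30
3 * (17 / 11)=51 / 11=4.64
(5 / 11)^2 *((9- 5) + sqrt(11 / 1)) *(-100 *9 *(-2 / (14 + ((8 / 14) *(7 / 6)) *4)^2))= 162 *sqrt(11) / 121 + 648 / 121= 9.80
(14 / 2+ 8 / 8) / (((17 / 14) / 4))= 26.35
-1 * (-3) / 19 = 3 / 19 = 0.16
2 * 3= 6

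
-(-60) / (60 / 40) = 40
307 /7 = 43.86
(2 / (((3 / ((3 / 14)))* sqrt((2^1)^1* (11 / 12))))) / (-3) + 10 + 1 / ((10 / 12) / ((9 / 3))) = 68 / 5- sqrt(66) / 231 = 13.56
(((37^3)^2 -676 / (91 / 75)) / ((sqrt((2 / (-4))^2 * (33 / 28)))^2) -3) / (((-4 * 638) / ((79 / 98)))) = -2063776575401 / 750288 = -2750645.85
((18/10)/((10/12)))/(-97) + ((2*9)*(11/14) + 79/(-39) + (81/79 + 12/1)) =1313789207/52299975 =25.12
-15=-15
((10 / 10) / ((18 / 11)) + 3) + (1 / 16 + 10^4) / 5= 1442609 / 720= 2003.62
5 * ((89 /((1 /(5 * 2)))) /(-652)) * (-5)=11125 /326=34.13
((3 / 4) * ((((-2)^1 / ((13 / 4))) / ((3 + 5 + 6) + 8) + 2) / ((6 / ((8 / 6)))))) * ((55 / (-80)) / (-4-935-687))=0.00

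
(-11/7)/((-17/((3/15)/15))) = 11/8925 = 0.00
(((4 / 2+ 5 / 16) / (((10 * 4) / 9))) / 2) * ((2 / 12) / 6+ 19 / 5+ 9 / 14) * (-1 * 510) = -10629471 / 17920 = -593.16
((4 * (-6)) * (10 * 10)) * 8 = -19200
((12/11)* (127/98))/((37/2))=1524/19943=0.08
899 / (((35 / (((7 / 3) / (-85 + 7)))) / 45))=-899 / 26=-34.58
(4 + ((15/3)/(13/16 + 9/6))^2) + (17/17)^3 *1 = 13245/1369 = 9.67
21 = 21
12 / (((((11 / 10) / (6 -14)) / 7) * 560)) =-12 / 11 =-1.09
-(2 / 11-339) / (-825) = -3727 / 9075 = -0.41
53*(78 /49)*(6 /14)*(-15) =-186030 /343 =-542.36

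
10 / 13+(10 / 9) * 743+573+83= 173432 / 117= 1482.32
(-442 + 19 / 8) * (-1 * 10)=4396.25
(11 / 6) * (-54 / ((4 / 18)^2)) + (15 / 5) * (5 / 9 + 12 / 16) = -12005 / 6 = -2000.83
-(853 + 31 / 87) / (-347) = 74242 / 30189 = 2.46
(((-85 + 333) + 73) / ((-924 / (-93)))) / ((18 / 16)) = 6634 / 231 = 28.72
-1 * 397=-397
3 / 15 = 1 / 5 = 0.20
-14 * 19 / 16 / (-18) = 133 / 144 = 0.92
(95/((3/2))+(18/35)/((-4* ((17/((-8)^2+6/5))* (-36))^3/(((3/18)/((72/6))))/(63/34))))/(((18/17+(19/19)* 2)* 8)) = 68554041130747/26487751680000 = 2.59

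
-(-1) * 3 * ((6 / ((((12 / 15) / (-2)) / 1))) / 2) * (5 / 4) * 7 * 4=-1575 / 2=-787.50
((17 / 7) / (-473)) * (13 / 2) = -221 / 6622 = -0.03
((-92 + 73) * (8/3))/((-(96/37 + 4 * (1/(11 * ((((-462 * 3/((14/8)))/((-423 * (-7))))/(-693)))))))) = 123728/2307033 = 0.05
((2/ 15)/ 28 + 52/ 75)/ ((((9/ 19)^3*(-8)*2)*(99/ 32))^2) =68969261546/ 2734542951525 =0.03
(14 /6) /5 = 7 /15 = 0.47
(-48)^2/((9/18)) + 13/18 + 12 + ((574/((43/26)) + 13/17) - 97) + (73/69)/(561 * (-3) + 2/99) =245640244370113/50423363910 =4871.56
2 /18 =1 /9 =0.11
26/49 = 0.53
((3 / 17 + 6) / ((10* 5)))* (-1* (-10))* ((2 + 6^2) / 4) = 399 / 34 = 11.74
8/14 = 4/7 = 0.57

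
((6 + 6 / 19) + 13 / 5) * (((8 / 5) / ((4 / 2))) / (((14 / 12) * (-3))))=-968 / 475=-2.04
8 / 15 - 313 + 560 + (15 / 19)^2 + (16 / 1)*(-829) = -70480792 / 5415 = -13015.84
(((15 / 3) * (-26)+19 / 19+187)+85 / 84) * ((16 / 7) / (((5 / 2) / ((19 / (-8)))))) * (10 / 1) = -188366 / 147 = -1281.40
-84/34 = -42/17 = -2.47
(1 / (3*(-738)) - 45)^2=9926336161 / 4901796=2025.04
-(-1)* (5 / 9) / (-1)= -5 / 9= -0.56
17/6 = 2.83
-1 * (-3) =3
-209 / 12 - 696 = -8561 / 12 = -713.42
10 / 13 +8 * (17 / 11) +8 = 3022 / 143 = 21.13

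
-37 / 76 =-0.49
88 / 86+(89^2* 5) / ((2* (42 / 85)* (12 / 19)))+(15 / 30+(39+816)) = 2787494369 / 43344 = 64310.96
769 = 769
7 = 7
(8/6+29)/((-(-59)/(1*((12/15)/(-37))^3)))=-5824/1120697625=-0.00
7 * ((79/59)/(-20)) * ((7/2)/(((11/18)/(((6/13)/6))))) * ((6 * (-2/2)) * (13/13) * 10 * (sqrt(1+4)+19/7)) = 104517 * sqrt(5)/8437+283689/8437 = 61.32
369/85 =4.34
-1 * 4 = -4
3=3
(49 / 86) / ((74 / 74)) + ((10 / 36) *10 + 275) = 215441 / 774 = 278.35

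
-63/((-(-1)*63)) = -1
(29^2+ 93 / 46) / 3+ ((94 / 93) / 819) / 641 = 631102984195 / 2245860162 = 281.01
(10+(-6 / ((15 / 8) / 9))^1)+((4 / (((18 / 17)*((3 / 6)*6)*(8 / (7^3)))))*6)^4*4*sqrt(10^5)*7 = -94 / 5+202306675955076175*sqrt(10) / 6561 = 97507983824956.18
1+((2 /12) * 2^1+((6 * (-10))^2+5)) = 10819 /3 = 3606.33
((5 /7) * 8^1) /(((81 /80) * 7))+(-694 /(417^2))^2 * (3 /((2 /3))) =1194669531938 /1481631831729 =0.81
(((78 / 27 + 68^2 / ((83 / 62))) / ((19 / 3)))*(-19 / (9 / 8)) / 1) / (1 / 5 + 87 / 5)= -12911750 / 24651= -523.78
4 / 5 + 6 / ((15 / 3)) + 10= 12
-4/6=-2/3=-0.67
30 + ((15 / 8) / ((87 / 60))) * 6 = 1095 / 29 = 37.76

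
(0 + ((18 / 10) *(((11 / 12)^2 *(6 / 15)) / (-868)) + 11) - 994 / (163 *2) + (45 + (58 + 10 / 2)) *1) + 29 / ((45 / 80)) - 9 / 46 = 980008626539 / 5857437600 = 167.31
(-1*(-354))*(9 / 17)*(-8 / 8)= -187.41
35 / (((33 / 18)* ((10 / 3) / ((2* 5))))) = 630 / 11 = 57.27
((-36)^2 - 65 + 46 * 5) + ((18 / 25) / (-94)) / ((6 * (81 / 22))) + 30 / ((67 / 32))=3135920338 / 2125575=1475.33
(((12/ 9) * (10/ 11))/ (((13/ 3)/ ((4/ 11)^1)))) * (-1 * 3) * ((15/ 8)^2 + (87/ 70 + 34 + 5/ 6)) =-24187/ 2002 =-12.08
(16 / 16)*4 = 4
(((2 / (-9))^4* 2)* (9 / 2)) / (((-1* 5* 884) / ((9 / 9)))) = -4 / 805545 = -0.00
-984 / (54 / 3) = -164 / 3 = -54.67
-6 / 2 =-3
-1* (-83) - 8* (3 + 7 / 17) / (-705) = 995219 / 11985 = 83.04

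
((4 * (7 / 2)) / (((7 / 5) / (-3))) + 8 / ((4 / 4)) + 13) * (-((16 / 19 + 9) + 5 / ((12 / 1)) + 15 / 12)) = 1968 / 19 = 103.58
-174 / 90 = -29 / 15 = -1.93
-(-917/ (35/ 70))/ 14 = 131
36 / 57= 12 / 19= 0.63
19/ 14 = 1.36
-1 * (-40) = 40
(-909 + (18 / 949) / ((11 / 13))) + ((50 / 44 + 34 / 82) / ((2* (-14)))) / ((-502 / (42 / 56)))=-3365148790131 / 3702125504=-908.98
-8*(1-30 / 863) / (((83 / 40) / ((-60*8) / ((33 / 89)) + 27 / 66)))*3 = 14447.99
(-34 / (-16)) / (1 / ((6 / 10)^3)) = 459 / 1000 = 0.46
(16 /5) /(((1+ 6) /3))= 48 /35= 1.37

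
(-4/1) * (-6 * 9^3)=17496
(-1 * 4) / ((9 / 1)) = -4 / 9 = -0.44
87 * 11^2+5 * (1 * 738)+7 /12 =170611 /12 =14217.58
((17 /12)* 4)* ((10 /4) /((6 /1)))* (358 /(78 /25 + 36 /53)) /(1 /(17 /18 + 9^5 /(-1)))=-21427225541875 /1631016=-13137348.46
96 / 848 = 6 / 53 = 0.11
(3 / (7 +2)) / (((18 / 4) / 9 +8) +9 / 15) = 10 / 273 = 0.04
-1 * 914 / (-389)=914 / 389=2.35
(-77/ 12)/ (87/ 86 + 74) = -3311/ 38706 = -0.09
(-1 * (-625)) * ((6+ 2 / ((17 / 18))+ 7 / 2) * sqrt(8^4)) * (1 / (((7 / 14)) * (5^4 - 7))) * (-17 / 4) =-1975000 / 309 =-6391.59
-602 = -602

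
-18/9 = -2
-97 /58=-1.67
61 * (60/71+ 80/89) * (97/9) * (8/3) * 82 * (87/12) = 1817661.00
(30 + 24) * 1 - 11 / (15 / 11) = 689 / 15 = 45.93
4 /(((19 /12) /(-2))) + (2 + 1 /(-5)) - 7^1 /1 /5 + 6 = 128 /95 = 1.35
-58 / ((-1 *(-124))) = -29 / 62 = -0.47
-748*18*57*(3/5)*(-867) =399226449.60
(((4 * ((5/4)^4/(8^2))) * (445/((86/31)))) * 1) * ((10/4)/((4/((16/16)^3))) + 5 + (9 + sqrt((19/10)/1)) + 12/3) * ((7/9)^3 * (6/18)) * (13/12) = 7688988125 * sqrt(190)/18489212928 + 5728296153125/73956851712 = 83.19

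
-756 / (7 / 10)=-1080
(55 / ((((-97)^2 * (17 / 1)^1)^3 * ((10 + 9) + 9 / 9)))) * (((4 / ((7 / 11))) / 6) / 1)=121 / 171880441329079434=0.00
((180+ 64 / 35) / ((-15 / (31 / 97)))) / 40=-49321 / 509250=-0.10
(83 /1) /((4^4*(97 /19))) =1577 /24832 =0.06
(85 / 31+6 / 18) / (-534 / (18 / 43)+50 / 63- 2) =-0.00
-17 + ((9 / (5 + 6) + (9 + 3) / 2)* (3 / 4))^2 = 9.15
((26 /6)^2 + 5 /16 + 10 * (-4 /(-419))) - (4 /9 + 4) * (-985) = 265295191 /60336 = 4396.96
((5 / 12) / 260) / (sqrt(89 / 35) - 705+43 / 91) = -140245 / 61654912299 - 91 * sqrt(3115) / 986478596784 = -0.00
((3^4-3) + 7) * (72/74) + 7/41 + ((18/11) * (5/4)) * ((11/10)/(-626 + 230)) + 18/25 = 83.59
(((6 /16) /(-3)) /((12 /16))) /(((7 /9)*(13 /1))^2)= -27 /16562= -0.00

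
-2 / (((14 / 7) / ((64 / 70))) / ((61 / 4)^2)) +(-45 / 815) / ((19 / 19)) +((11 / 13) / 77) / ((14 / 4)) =-110414221 / 519155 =-212.68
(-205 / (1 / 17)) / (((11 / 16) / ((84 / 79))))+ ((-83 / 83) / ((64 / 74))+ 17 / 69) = -10343664541 / 1918752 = -5390.83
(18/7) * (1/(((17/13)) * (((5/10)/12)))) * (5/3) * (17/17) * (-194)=-1815840/119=-15259.16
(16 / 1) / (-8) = -2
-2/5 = -0.40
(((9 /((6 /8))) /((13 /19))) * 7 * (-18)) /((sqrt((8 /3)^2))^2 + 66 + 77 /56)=-2068416 /69719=-29.67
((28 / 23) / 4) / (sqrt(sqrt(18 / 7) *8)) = 7 *14^(1 / 4) *sqrt(3) / 276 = 0.08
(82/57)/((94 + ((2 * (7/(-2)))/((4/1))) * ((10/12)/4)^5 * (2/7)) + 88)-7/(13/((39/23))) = -1146446739813/1266597308807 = -0.91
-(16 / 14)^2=-64 / 49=-1.31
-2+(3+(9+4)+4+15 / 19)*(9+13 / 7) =1566 / 7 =223.71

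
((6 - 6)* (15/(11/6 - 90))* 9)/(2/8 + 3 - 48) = 0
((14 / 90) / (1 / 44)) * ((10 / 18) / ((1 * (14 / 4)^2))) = 176 / 567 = 0.31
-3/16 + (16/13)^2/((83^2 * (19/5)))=-66341257/353929264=-0.19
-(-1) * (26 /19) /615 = 0.00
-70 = -70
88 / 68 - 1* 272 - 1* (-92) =-3038 / 17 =-178.71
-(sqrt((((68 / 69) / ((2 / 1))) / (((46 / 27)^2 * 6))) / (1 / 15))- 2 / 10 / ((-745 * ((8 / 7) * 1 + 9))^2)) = 49 / 13989405125- 9 * sqrt(5865) / 1058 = -0.65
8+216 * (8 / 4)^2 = 872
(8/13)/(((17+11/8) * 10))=32/9555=0.00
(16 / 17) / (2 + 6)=2 / 17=0.12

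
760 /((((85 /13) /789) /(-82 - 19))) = -157465464 /17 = -9262674.35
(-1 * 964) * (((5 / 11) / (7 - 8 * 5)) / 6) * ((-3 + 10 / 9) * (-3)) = 40970 / 3267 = 12.54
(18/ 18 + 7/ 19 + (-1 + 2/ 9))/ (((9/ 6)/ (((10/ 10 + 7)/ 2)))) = 808/ 513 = 1.58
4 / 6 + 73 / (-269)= 319 / 807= 0.40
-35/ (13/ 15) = -40.38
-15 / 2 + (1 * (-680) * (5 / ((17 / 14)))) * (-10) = 55985 / 2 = 27992.50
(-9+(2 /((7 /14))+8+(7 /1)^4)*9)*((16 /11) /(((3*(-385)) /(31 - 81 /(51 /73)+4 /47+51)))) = 3131856576 /3383765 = 925.55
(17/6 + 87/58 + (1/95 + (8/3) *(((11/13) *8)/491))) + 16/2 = 22522274/1819155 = 12.38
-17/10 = -1.70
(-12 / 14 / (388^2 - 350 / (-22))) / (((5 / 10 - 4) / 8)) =352 / 27050597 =0.00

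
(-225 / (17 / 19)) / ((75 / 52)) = -2964 / 17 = -174.35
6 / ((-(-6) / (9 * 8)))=72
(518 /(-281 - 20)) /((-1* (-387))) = -74 /16641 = -0.00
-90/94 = -45/47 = -0.96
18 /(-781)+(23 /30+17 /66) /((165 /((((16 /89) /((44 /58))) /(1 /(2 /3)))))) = -125275814 /5677147575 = -0.02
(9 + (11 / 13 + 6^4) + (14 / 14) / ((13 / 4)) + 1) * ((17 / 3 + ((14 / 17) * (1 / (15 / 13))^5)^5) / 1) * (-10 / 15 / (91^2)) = -69177409673326609289317584555924786921802 / 115790645485626507692727148532867431640625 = -0.60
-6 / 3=-2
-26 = -26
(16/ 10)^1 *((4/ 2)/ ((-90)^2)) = 0.00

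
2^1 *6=12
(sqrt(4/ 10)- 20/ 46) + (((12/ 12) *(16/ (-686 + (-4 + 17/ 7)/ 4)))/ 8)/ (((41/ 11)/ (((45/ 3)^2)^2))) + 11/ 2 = -1250910893/ 36247034 + sqrt(10)/ 5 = -33.88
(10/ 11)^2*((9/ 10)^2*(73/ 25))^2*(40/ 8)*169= 5908843161/ 1512500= 3906.67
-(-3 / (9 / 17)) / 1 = 17 / 3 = 5.67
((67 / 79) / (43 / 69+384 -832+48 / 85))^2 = 154413632025 / 42858806979073969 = 0.00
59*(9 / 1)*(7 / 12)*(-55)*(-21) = 1431045 / 4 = 357761.25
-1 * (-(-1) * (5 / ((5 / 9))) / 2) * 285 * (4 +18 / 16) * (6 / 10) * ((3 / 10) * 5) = -189297 / 32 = -5915.53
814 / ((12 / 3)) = 407 / 2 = 203.50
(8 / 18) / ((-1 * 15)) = -4 / 135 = -0.03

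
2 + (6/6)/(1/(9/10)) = 29/10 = 2.90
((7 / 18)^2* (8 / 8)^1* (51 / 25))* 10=833 / 270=3.09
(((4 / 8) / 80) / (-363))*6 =-1 / 9680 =-0.00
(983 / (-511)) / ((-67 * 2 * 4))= 983 / 273896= 0.00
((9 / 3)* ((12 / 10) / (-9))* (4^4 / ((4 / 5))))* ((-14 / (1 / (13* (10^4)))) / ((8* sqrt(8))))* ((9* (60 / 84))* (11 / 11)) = 46800000* sqrt(2) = 66185194.72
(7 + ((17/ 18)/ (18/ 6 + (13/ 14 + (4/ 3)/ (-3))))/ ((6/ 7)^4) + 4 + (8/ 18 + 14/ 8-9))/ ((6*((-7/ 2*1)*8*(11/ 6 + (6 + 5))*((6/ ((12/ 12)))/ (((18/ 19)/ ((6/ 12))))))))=-2672123/ 3884370336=-0.00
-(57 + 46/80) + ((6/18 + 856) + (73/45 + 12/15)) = 57685/72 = 801.18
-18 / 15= -6 / 5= -1.20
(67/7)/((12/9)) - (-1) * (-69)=-61.82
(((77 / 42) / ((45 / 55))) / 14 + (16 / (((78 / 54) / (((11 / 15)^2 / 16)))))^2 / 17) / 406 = 228339221 / 551141955000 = 0.00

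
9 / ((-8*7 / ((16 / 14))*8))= -9 / 392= -0.02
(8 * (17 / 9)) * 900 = 13600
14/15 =0.93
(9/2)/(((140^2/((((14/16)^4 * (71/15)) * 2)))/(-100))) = -10437/81920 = -0.13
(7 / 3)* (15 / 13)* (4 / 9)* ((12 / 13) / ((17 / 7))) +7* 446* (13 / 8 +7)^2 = 64055852539 / 275808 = 232247.99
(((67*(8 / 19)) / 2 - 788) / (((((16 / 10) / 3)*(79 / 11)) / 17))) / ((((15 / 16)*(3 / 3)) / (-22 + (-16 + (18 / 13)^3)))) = 427042331584 / 3297697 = 129497.14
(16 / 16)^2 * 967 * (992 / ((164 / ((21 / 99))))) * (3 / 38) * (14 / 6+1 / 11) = 67148480 / 282777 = 237.46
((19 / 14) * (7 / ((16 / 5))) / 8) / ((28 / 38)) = 1805 / 3584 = 0.50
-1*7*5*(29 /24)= -1015 /24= -42.29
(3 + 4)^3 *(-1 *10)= -3430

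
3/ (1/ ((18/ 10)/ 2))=27/ 10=2.70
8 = 8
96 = 96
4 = 4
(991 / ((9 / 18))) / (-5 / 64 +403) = 126848 / 25787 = 4.92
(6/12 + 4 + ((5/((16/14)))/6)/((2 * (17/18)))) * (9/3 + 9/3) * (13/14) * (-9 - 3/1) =-155493/476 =-326.67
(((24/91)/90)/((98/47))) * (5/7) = 94/93639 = 0.00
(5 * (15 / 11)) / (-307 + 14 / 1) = -75 / 3223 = -0.02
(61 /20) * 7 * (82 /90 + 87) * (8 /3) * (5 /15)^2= 556.12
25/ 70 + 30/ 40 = 31/ 28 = 1.11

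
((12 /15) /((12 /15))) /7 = 1 /7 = 0.14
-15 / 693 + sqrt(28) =-5 / 231 + 2 * sqrt(7) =5.27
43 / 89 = 0.48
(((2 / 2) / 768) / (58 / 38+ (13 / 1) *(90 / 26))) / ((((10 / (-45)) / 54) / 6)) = -4617 / 113152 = -0.04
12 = 12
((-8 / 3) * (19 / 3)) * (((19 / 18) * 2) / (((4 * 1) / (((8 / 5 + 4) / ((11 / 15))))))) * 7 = -141512 / 297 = -476.47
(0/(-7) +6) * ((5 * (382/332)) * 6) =17190/83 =207.11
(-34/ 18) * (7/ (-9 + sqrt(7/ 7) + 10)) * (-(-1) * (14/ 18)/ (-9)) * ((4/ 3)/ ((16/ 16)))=1666/ 2187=0.76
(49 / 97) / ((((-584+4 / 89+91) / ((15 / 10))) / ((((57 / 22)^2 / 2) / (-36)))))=4722963 / 32955993664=0.00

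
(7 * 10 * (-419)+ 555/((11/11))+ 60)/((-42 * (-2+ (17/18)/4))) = -344580/889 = -387.60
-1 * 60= -60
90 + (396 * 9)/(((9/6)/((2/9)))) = 618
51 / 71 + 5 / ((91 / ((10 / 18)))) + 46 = 46.75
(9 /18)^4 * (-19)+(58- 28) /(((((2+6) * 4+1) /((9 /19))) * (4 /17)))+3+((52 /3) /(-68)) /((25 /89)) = 11661767 /4263600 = 2.74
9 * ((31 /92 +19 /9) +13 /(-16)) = 14.72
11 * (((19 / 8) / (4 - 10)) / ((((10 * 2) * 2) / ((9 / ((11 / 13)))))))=-741 / 640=-1.16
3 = 3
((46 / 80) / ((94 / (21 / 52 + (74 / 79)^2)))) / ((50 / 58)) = 277347271 / 30506008000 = 0.01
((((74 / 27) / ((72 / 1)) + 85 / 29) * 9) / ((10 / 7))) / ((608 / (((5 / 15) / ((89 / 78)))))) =7616063 / 847393920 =0.01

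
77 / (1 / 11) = 847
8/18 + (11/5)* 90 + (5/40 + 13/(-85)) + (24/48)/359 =435939991/2197080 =198.42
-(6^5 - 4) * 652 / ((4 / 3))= -3800508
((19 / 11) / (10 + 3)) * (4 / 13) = 76 / 1859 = 0.04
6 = 6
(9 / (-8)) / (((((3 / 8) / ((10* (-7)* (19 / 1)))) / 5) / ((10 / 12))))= 16625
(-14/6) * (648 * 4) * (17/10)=-51408/5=-10281.60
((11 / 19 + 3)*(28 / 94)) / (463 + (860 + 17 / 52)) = 0.00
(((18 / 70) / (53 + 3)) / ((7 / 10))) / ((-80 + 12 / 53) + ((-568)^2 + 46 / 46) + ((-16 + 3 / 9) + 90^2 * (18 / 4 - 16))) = 1431 / 50038692200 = 0.00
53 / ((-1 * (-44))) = 53 / 44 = 1.20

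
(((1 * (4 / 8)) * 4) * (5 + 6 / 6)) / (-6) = -2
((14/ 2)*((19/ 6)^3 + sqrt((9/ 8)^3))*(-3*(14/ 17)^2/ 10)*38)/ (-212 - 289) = 175959*sqrt(2)/ 1930520 + 44700103/ 13031010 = 3.56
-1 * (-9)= 9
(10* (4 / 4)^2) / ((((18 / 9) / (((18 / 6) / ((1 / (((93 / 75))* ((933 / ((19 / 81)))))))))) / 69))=484951941 / 95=5104757.27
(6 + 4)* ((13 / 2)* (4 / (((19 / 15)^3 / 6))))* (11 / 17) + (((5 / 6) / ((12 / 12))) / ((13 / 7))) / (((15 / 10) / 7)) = 6804622735 / 13642551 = 498.78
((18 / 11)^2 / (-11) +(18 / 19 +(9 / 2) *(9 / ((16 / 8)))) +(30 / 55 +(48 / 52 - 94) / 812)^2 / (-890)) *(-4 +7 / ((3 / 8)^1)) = 307.32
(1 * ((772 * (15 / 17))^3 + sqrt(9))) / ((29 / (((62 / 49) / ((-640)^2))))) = 48137926128909 / 1429785190400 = 33.67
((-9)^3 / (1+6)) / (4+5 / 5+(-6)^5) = 729 / 54397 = 0.01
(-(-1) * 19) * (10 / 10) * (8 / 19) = 8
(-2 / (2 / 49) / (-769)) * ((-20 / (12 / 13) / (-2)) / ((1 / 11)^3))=4239235 / 4614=918.78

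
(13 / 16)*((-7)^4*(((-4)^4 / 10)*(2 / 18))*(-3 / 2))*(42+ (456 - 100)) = -49691096 / 15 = -3312739.73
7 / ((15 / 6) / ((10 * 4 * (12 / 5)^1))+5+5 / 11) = 14784 / 11575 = 1.28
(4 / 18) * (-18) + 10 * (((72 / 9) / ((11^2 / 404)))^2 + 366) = 157985736 / 14641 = 10790.64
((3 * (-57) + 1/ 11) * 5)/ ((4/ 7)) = -16450/ 11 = -1495.45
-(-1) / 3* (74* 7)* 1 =518 / 3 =172.67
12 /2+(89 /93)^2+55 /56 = 3825335 /484344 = 7.90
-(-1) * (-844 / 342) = -422 / 171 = -2.47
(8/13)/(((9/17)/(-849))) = -38488/39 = -986.87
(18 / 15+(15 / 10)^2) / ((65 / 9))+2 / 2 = 1.48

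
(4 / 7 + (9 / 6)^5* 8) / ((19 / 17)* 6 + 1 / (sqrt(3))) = 4991319 / 541786 - 496213* sqrt(3) / 1083572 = 8.42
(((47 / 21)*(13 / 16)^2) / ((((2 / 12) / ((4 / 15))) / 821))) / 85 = 22.83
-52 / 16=-13 / 4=-3.25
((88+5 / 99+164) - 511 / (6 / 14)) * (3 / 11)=-93088 / 363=-256.44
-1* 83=-83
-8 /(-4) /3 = 2 /3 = 0.67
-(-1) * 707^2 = 499849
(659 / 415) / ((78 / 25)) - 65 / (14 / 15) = -1566505 / 22659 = -69.13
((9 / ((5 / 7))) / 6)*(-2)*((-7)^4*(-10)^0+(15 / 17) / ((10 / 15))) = -1715259 / 170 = -10089.76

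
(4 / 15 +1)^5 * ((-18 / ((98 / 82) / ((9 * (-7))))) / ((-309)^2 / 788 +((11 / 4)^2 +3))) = 639982451936 / 27248615625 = 23.49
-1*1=-1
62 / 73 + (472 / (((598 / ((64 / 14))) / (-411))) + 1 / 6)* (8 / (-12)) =1360511041 / 1375101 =989.39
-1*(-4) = 4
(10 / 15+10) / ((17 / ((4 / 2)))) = 64 / 51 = 1.25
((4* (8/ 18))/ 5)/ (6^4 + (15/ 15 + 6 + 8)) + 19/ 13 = 1121113/ 766935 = 1.46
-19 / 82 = -0.23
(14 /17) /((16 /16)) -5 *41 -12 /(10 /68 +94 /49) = -4094525 /19499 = -209.99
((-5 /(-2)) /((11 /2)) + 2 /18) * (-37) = -2072 /99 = -20.93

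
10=10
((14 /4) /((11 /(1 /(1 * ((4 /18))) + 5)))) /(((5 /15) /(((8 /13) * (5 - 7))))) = -1596 /143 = -11.16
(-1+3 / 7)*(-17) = 68 / 7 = 9.71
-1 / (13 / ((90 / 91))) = -90 / 1183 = -0.08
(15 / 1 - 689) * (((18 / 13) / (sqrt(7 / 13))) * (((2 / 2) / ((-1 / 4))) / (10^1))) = 24264 * sqrt(91) / 455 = 508.71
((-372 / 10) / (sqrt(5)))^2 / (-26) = -17298 / 1625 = -10.64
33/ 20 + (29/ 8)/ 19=1399/ 760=1.84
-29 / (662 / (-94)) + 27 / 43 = 67546 / 14233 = 4.75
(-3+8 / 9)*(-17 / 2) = 323 / 18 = 17.94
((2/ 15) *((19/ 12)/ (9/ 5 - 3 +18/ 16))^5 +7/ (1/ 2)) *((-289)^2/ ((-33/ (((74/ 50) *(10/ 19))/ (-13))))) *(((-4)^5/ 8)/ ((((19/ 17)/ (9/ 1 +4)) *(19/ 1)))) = 6643927252.59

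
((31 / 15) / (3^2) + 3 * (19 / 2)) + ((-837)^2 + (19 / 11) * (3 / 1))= 2080790647 / 2970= 700602.91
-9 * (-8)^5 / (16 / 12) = 221184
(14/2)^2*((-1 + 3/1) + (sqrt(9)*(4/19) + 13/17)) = 166.42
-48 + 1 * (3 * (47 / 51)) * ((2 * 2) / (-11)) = -9164 / 187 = -49.01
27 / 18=3 / 2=1.50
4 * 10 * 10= 400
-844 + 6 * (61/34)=-14165/17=-833.24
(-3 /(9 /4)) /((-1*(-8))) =-1 /6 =-0.17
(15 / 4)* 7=105 / 4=26.25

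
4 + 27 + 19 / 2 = 81 / 2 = 40.50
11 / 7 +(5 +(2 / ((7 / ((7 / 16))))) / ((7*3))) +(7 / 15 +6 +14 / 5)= 13309 / 840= 15.84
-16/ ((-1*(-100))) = -4/ 25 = -0.16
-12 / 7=-1.71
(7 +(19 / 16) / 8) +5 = 12.15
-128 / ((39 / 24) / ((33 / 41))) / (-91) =33792 / 48503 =0.70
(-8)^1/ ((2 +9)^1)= -0.73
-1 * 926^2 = -857476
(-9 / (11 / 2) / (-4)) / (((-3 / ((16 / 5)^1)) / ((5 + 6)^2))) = -264 / 5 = -52.80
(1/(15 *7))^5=1/12762815625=0.00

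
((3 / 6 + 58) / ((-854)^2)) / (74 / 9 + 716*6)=1053 / 56504486416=0.00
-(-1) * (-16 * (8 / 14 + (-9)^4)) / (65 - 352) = 734896 / 2009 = 365.80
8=8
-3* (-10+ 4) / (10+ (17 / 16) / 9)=2592 / 1457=1.78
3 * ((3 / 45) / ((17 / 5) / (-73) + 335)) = 0.00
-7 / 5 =-1.40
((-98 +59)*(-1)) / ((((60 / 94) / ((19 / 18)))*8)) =11609 / 1440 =8.06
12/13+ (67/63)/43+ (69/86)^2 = 9640447/6057324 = 1.59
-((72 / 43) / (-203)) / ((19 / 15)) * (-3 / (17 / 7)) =-3240 / 402781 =-0.01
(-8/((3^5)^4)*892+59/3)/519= 68573419417/1809641104119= 0.04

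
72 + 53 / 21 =1565 / 21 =74.52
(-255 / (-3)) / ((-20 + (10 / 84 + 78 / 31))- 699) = -0.12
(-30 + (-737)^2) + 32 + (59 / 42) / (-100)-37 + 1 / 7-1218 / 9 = 2280594941 / 4200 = 542998.80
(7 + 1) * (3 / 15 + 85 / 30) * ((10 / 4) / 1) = 182 / 3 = 60.67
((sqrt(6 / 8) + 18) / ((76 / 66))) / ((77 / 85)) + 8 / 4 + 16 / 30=255 * sqrt(3) / 532 + 39479 / 1995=20.62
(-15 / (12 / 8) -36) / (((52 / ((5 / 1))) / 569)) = -65435 / 26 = -2516.73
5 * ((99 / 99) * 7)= 35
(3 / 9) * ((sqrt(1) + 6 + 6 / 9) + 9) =50 / 9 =5.56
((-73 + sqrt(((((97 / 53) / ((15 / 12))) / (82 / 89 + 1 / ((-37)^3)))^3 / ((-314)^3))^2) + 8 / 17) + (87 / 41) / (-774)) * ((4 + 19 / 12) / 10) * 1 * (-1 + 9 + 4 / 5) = -265261774401591337876219430229998374591033 / 744334024409189361251839370765026012500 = -356.37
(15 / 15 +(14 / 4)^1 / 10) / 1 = 27 / 20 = 1.35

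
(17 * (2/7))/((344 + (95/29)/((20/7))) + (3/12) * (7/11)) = 21692/1542135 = 0.01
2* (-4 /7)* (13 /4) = -26 /7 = -3.71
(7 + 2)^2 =81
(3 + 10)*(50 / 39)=50 / 3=16.67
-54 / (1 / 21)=-1134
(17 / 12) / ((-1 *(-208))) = 17 / 2496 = 0.01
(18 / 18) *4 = 4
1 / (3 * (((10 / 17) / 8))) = 68 / 15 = 4.53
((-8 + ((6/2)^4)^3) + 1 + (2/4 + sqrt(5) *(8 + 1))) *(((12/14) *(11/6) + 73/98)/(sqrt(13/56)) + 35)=(227 *sqrt(182) + 22295) *(18 *sqrt(5) + 1062869)/1274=21155896.59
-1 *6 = -6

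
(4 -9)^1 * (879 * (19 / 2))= -83505 / 2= -41752.50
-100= -100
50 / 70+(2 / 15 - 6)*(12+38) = -6145 / 21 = -292.62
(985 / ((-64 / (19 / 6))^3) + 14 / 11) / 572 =718406191 / 356272570368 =0.00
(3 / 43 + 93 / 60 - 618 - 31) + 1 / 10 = -556661 / 860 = -647.28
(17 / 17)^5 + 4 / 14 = 9 / 7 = 1.29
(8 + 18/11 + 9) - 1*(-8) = 293/11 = 26.64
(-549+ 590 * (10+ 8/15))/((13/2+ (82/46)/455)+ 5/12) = 711494420/869087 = 818.67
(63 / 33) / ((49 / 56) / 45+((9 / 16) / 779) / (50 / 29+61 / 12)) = 13951609560 / 142874897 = 97.65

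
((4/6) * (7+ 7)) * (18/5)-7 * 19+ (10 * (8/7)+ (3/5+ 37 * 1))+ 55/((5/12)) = 2857/35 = 81.63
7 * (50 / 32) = 175 / 16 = 10.94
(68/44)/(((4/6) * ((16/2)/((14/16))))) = 357/1408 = 0.25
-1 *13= -13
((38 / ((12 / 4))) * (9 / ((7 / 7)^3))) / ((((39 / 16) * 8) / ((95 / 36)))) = 1805 / 117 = 15.43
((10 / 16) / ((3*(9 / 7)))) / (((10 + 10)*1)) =7 / 864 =0.01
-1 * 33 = -33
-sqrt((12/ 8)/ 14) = -sqrt(21)/ 14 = -0.33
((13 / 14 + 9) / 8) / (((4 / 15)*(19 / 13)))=27105 / 8512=3.18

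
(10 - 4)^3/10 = 108/5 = 21.60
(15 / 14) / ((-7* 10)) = -3 / 196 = -0.02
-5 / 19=-0.26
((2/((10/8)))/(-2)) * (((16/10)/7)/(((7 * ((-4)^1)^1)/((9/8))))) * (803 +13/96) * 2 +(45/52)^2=12.55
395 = 395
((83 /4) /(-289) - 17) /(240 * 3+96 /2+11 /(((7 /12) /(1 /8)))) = -27629 /1246746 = -0.02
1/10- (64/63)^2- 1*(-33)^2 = -1089.93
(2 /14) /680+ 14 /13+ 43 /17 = 223173 /61880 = 3.61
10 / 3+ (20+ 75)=295 / 3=98.33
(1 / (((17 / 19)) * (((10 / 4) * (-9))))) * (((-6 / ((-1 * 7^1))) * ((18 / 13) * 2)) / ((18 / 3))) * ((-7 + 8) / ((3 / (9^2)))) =-4104 / 7735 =-0.53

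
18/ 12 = 3/ 2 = 1.50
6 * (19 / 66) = 19 / 11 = 1.73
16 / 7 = 2.29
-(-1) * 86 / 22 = 43 / 11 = 3.91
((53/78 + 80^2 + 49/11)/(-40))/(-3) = 1099121/20592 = 53.38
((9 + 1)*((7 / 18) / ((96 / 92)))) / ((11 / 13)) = 10465 / 2376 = 4.40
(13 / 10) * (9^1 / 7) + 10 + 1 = 887 / 70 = 12.67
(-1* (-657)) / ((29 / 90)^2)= 5321700 / 841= 6327.82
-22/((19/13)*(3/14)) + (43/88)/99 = -11626799/165528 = -70.24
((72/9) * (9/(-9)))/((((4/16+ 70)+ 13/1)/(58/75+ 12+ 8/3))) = -12352/8325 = -1.48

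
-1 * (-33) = 33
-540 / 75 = -36 / 5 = -7.20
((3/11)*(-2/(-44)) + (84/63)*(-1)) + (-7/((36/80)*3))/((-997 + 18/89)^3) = -9960861714636161/7540756656399450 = -1.32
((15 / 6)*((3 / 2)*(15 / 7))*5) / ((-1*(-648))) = 125 / 2016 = 0.06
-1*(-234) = 234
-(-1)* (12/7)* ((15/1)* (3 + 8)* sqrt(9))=5940/7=848.57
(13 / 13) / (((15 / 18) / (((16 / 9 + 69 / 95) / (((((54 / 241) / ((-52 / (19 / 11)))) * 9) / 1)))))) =-295141132 / 6579225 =-44.86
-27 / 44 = -0.61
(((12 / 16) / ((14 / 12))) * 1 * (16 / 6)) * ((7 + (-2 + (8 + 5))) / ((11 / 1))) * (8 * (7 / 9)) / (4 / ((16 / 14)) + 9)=384 / 275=1.40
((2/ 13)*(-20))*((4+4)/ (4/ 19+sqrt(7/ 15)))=364800/ 29731 - 115520*sqrt(105)/ 29731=-27.54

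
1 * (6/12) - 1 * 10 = -19/2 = -9.50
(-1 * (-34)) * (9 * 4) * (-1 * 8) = -9792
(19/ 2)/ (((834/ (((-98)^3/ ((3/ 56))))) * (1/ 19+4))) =-49381.63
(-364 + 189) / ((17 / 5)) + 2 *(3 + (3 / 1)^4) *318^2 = 288809269 / 17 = 16988780.53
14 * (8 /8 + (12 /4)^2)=140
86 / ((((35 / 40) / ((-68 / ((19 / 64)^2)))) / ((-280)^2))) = -2146225356800 / 361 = -5945222595.01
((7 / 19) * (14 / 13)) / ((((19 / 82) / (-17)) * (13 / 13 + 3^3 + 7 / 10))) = -4760 / 4693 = -1.01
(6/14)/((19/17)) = 51/133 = 0.38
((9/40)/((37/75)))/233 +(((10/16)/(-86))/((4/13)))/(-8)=931885/189799936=0.00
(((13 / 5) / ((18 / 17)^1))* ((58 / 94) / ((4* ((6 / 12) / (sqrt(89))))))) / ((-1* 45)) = -0.16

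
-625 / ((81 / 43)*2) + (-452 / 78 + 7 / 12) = -171.11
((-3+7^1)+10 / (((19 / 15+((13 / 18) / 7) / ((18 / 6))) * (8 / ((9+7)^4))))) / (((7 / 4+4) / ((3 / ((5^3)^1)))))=1858063632 / 7069625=262.82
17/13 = 1.31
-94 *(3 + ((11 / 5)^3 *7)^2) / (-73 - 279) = 1020527027 / 687500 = 1484.40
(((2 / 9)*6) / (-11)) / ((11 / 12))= -16 / 121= -0.13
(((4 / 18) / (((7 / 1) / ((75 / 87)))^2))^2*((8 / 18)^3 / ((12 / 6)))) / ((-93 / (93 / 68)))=-12500000 / 1704690811383273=-0.00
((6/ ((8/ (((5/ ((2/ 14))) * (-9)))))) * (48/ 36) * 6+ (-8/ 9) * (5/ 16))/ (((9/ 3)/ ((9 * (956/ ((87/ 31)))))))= -504182450/ 261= -1931733.52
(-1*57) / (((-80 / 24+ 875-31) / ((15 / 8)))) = -2565 / 20176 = -0.13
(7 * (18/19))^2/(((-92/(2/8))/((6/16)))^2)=35721/782209024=0.00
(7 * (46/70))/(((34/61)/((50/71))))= 7015/1207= 5.81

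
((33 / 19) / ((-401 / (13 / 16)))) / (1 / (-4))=429 / 30476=0.01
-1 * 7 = -7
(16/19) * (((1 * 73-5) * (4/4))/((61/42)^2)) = 1919232/70699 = 27.15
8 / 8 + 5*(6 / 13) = 43 / 13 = 3.31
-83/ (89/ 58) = -4814/ 89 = -54.09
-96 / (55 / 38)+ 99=1797 / 55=32.67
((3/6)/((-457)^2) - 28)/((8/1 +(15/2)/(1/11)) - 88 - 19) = 11695543/6892017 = 1.70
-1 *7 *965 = -6755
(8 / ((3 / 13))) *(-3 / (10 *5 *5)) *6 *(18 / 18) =-2.50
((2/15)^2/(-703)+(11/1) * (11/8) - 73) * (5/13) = -73235057/3290040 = -22.26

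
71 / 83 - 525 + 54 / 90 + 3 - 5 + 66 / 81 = -5879597 / 11205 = -524.73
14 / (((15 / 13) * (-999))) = -182 / 14985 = -0.01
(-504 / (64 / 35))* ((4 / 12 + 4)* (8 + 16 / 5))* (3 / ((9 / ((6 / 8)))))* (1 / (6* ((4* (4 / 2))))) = -69.67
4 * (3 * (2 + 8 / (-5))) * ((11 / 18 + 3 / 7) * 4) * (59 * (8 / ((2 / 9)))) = 1483968 / 35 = 42399.09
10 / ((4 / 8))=20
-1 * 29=-29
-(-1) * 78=78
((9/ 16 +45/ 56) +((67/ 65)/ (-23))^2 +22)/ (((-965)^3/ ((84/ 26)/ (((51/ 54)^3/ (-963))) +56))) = 24265702046579549/ 256557336043323331250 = 0.00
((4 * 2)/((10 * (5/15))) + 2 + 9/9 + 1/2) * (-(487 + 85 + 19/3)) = -20473/6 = -3412.17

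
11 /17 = 0.65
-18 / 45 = -2 / 5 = -0.40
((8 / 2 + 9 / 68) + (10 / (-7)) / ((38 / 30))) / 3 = 27173 / 27132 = 1.00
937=937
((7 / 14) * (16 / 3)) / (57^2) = 8 / 9747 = 0.00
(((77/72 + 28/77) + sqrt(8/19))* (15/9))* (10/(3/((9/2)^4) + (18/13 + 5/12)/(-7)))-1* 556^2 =-27079714741/87571-1061424* sqrt(38)/151259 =-309274.79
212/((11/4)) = 77.09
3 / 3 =1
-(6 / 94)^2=-0.00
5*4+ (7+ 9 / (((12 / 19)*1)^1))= 165 / 4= 41.25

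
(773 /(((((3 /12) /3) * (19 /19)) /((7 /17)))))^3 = 273764001365568 /4913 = 55722369502.46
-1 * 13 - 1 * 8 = -21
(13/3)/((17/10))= 130/51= 2.55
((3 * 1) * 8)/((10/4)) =48/5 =9.60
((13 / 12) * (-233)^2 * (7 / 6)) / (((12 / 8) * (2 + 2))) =11435.88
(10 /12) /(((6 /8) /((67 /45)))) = 1.65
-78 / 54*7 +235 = 2024 / 9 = 224.89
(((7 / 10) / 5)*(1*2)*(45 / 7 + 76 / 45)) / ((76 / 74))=94609 / 42750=2.21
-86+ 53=-33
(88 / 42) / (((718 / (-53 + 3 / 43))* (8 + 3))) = -4552 / 324177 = -0.01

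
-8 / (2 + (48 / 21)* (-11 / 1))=28 / 81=0.35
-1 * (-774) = 774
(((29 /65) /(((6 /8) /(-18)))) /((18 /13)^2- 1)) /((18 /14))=-21112 /2325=-9.08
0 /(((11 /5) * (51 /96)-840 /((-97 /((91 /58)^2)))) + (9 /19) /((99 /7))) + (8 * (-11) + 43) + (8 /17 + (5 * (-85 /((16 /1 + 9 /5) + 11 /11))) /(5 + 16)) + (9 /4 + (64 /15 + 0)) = -13117567 /335580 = -39.09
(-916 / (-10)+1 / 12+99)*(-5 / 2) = -11441 / 24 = -476.71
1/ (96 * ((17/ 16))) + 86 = 8773/ 102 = 86.01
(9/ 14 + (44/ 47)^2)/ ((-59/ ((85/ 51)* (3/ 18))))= -234925/ 32843412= -0.01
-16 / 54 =-8 / 27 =-0.30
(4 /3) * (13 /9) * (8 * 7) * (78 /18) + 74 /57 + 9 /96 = 23085001 /49248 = 468.75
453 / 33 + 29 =470 / 11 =42.73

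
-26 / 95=-0.27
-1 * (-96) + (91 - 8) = 179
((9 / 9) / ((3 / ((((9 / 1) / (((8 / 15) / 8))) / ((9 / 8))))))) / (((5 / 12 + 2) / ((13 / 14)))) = 3120 / 203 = 15.37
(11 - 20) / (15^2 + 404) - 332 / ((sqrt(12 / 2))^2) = -104441 / 1887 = -55.35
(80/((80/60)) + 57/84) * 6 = 5097/14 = 364.07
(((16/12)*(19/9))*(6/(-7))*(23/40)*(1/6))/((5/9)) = -437/1050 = -0.42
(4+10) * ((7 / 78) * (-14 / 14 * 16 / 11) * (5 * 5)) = -45.69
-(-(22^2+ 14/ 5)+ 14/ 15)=7288/ 15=485.87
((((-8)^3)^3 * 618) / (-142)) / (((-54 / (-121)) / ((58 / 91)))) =48509910777856 / 58149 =834234651.98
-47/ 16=-2.94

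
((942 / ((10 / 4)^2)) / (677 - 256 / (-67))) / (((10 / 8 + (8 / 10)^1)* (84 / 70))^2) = 1683040 / 46007289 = 0.04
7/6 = 1.17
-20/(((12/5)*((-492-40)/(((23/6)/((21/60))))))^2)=-0.00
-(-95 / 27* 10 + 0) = 950 / 27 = 35.19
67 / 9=7.44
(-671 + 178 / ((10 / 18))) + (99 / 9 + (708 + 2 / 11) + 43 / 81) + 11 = 1693402 / 4455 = 380.11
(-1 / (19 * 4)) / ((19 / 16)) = -4 / 361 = -0.01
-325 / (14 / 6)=-975 / 7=-139.29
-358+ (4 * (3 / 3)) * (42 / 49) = -2482 / 7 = -354.57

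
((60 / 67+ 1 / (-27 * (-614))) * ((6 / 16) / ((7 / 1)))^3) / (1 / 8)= 994747 / 903061376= 0.00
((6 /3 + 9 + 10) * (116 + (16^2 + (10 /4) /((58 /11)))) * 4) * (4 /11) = 11377.39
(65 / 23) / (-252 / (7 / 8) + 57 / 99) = -429 / 43631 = -0.01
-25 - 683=-708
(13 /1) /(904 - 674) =13 /230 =0.06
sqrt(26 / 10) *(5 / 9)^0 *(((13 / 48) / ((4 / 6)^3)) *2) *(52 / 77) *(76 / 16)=28899 *sqrt(65) / 24640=9.46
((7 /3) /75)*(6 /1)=14 /75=0.19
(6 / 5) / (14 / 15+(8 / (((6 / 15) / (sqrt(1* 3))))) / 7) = -3087 / 65099+9450* sqrt(3) / 65099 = 0.20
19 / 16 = 1.19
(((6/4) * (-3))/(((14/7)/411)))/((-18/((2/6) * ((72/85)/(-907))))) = -1233/77095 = -0.02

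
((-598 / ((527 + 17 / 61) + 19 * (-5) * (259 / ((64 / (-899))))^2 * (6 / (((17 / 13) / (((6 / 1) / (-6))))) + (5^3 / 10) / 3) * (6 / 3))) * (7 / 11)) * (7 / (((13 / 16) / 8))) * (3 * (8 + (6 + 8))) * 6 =-132350730043392 / 13509554370186929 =-0.01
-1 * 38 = -38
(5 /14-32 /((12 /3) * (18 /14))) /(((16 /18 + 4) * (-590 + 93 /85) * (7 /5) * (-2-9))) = -0.00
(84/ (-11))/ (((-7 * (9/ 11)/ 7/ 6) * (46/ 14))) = 392/ 23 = 17.04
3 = 3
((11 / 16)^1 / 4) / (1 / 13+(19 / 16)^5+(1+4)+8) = 2342912 / 210447207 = 0.01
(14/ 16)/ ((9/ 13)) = 91/ 72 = 1.26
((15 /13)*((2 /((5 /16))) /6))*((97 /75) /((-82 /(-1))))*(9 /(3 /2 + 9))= 1552 /93275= 0.02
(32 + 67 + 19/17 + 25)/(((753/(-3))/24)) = -51048/4267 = -11.96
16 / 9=1.78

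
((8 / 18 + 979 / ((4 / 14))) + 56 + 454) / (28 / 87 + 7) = 2055085 / 3822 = 537.70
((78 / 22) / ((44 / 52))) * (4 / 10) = 1014 / 605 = 1.68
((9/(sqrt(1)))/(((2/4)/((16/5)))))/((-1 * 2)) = -144/5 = -28.80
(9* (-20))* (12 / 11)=-2160 / 11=-196.36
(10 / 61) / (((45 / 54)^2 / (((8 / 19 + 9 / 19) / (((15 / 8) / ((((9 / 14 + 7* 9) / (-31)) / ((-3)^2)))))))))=-161568 / 6287575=-0.03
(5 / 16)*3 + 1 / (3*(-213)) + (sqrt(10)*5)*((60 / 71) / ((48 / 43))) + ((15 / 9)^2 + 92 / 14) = 736087 / 71568 + 1075*sqrt(10) / 284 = 22.26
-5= -5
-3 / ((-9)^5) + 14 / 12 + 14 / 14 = 2.17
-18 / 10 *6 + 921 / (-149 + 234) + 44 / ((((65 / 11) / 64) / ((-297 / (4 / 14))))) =-109478469 / 221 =-495377.69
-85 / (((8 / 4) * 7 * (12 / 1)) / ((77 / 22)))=-85 / 48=-1.77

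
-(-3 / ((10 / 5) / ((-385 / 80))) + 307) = -10055 / 32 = -314.22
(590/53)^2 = 348100/2809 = 123.92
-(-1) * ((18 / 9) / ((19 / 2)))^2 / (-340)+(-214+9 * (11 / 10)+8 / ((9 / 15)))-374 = -20795843 / 36822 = -564.77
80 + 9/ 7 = 569/ 7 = 81.29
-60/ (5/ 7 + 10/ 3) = -252/ 17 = -14.82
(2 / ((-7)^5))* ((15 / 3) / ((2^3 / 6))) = -15 / 33614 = -0.00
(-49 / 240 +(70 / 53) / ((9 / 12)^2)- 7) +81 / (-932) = -43950203 / 8891280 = -4.94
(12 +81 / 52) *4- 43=146 / 13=11.23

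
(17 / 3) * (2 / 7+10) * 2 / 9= 272 / 21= 12.95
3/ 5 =0.60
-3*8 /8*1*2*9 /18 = -3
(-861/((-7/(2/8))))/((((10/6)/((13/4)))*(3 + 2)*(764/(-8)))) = -0.13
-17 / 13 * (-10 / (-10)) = -17 / 13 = -1.31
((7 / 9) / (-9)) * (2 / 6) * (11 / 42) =-11 / 1458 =-0.01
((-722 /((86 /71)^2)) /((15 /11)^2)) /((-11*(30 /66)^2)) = 116.44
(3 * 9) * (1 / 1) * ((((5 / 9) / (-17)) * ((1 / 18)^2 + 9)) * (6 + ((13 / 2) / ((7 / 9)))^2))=-72268675 / 119952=-602.48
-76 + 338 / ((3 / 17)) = 5518 / 3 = 1839.33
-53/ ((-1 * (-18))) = -2.94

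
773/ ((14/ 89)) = 68797/ 14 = 4914.07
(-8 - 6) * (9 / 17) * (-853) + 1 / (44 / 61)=4730069 / 748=6323.62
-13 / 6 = -2.17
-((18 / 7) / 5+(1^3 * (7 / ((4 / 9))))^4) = -551358243 / 8960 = -61535.52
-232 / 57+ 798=45254 / 57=793.93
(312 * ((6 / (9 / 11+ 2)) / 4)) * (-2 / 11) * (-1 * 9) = 8424 / 31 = 271.74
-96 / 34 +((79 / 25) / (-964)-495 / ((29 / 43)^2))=-375953971763 / 344557700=-1091.12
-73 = -73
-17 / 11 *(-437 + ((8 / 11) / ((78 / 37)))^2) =1366868221 / 2024451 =675.18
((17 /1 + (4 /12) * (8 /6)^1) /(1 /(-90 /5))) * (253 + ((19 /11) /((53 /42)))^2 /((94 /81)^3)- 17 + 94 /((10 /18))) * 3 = -67546676921433879 /176441478235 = -382827.65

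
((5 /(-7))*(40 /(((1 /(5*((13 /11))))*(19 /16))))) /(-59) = 208000 /86317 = 2.41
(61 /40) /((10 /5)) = 61 /80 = 0.76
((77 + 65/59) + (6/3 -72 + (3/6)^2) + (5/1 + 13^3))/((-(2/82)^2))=-876881883/236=-3715601.20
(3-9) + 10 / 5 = -4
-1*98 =-98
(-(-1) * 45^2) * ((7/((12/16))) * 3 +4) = 64800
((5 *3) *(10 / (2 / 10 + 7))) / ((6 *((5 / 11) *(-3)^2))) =275 / 324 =0.85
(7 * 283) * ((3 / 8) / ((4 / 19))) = 112917 / 32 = 3528.66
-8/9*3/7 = -0.38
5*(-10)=-50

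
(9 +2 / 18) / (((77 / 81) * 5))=738 / 385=1.92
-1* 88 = -88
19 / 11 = 1.73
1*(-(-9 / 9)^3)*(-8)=-8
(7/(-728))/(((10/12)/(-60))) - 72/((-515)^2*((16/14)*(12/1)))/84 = 38192387/55166800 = 0.69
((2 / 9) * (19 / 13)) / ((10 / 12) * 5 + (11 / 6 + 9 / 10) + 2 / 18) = 380 / 8203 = 0.05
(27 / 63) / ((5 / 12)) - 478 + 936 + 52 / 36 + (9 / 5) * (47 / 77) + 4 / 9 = 228698 / 495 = 462.02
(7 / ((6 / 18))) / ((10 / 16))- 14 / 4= 301 / 10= 30.10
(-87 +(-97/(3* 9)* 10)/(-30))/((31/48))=-111200/837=-132.86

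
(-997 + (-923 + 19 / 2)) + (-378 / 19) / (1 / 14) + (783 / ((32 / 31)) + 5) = -866701 / 608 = -1425.50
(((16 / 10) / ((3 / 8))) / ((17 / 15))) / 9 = 64 / 153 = 0.42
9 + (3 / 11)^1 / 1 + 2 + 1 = 135 / 11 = 12.27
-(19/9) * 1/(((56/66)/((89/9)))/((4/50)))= -18601/9450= -1.97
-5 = -5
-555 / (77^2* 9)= -185 / 17787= -0.01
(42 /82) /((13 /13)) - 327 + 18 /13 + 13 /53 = -9176911 /28249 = -324.86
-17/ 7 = -2.43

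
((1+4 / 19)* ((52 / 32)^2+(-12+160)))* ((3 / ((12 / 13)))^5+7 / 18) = 741779340203 / 11206656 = 66190.96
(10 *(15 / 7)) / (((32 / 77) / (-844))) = -174075 / 4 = -43518.75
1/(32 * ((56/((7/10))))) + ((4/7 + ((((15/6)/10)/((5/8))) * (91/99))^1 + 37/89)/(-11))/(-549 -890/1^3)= 238040893/499858039296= 0.00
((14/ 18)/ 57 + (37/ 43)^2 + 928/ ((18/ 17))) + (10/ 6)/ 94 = 877.22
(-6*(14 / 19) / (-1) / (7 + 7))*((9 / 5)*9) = 486 / 95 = 5.12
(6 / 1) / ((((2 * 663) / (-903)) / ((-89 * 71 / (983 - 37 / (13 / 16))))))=815151 / 29597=27.54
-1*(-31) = 31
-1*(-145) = 145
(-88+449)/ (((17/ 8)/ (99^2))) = 1665016.94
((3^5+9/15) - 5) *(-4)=-4772/5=-954.40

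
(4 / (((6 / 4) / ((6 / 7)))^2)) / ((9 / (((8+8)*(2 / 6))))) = 1024 / 1323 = 0.77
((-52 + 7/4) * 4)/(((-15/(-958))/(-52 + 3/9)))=1989766/3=663255.33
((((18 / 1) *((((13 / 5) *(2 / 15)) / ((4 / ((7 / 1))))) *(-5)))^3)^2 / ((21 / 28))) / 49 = 720938988.39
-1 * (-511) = 511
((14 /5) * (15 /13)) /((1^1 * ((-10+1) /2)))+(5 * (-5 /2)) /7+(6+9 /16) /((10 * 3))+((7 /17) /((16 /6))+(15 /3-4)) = -167893 /148512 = -1.13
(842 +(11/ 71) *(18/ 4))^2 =14319233569/ 20164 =710138.54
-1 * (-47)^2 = -2209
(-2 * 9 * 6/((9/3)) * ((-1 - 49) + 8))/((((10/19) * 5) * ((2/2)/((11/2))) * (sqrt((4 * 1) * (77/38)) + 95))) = 9506574/285535 - 26334 * sqrt(2926)/1427675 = 32.30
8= 8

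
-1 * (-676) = 676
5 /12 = 0.42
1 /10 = 0.10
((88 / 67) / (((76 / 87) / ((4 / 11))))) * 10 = 6960 / 1273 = 5.47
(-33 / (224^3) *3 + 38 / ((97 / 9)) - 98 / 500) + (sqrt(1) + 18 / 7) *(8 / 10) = 843139444489 / 136278016000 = 6.19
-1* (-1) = 1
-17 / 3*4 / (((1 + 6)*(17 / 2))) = -0.38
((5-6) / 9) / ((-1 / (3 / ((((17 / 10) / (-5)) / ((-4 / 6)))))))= 100 / 153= 0.65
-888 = -888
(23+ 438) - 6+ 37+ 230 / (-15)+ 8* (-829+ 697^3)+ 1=8126594489 / 3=2708864829.67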